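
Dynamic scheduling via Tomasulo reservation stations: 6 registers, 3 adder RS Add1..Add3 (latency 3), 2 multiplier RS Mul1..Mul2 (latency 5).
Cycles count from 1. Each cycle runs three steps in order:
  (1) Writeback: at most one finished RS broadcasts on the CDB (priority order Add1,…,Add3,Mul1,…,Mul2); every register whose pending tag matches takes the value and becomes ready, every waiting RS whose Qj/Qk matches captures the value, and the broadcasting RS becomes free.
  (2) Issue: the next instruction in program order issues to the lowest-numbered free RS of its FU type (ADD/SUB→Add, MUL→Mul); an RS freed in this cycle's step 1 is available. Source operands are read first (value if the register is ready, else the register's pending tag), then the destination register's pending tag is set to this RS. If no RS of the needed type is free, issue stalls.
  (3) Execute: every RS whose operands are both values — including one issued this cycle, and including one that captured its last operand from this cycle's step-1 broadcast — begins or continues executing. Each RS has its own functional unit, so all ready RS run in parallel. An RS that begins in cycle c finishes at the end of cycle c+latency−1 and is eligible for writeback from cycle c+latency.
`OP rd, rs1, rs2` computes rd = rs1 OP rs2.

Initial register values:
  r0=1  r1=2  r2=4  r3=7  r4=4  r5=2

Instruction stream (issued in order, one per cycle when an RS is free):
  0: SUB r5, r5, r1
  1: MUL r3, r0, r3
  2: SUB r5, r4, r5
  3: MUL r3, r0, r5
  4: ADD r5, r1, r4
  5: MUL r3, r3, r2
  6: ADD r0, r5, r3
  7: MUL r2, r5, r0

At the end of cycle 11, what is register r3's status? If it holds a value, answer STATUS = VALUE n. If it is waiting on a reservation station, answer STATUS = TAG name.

STATUS = TAG Mul1

  c1: issue SUB r5<-Add1  regs: r0:1,r1:2,r2:4,r3:7,r4:4,r5:Add1
  c2: issue MUL r3<-Mul1  regs: r0:1,r1:2,r2:4,r3:Mul1,r4:4,r5:Add1
  c3: issue SUB r5<-Add2  regs: r0:1,r1:2,r2:4,r3:Mul1,r4:4,r5:Add2
  c4: CDB Add1=0; issue MUL r3<-Mul2  regs: r0:1,r1:2,r2:4,r3:Mul2,r4:4,r5:Add2
  c5: issue ADD r5<-Add1  regs: r0:1,r1:2,r2:4,r3:Mul2,r4:4,r5:Add1
  c6: stall  regs: r0:1,r1:2,r2:4,r3:Mul2,r4:4,r5:Add1
  c7: CDB Add2=4; stall  regs: r0:1,r1:2,r2:4,r3:Mul2,r4:4,r5:Add1
  c8: CDB Add1=6; stall  regs: r0:1,r1:2,r2:4,r3:Mul2,r4:4,r5:6
  c9: CDB Mul1=7; issue MUL r3<-Mul1  regs: r0:1,r1:2,r2:4,r3:Mul1,r4:4,r5:6
  c10: issue ADD r0<-Add1  regs: r0:Add1,r1:2,r2:4,r3:Mul1,r4:4,r5:6
  c11: stall  regs: r0:Add1,r1:2,r2:4,r3:Mul1,r4:4,r5:6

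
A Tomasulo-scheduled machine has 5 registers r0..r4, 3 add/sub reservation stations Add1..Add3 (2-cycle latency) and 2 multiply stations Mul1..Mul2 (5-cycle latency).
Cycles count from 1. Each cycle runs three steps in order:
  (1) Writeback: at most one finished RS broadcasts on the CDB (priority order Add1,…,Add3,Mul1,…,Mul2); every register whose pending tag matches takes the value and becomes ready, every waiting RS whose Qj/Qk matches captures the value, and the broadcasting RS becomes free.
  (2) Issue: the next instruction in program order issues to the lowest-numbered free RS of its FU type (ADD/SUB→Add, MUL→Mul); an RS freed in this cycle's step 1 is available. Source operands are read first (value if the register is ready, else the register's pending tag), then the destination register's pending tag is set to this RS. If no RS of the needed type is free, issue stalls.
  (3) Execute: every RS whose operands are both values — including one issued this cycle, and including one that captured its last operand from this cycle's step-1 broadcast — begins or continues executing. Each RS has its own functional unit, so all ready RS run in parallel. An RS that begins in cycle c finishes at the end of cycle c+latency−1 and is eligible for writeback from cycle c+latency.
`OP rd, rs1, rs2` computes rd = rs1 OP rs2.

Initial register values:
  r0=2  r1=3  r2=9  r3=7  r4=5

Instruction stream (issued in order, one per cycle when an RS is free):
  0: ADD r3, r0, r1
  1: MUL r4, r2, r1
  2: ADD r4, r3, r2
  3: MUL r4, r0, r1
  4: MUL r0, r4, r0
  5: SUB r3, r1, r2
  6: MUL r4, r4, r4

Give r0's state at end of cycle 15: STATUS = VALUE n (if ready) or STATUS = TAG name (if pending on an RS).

STATUS = VALUE 12

  c1: issue ADD r3<-Add1  regs: r0:2,r1:3,r2:9,r3:Add1,r4:5
  c2: issue MUL r4<-Mul1  regs: r0:2,r1:3,r2:9,r3:Add1,r4:Mul1
  c3: CDB Add1=5; issue ADD r4<-Add1  regs: r0:2,r1:3,r2:9,r3:5,r4:Add1
  c4: issue MUL r4<-Mul2  regs: r0:2,r1:3,r2:9,r3:5,r4:Mul2
  c5: CDB Add1=14; stall  regs: r0:2,r1:3,r2:9,r3:5,r4:Mul2
  c6: stall  regs: r0:2,r1:3,r2:9,r3:5,r4:Mul2
  c7: CDB Mul1=27; issue MUL r0<-Mul1  regs: r0:Mul1,r1:3,r2:9,r3:5,r4:Mul2
  c8: issue SUB r3<-Add1  regs: r0:Mul1,r1:3,r2:9,r3:Add1,r4:Mul2
  c9: CDB Mul2=6; issue MUL r4<-Mul2  regs: r0:Mul1,r1:3,r2:9,r3:Add1,r4:Mul2
  c10: CDB Add1=-6  regs: r0:Mul1,r1:3,r2:9,r3:-6,r4:Mul2
  c11: -  regs: r0:Mul1,r1:3,r2:9,r3:-6,r4:Mul2
  c12: -  regs: r0:Mul1,r1:3,r2:9,r3:-6,r4:Mul2
  c13: -  regs: r0:Mul1,r1:3,r2:9,r3:-6,r4:Mul2
  c14: CDB Mul1=12  regs: r0:12,r1:3,r2:9,r3:-6,r4:Mul2
  c15: CDB Mul2=36  regs: r0:12,r1:3,r2:9,r3:-6,r4:36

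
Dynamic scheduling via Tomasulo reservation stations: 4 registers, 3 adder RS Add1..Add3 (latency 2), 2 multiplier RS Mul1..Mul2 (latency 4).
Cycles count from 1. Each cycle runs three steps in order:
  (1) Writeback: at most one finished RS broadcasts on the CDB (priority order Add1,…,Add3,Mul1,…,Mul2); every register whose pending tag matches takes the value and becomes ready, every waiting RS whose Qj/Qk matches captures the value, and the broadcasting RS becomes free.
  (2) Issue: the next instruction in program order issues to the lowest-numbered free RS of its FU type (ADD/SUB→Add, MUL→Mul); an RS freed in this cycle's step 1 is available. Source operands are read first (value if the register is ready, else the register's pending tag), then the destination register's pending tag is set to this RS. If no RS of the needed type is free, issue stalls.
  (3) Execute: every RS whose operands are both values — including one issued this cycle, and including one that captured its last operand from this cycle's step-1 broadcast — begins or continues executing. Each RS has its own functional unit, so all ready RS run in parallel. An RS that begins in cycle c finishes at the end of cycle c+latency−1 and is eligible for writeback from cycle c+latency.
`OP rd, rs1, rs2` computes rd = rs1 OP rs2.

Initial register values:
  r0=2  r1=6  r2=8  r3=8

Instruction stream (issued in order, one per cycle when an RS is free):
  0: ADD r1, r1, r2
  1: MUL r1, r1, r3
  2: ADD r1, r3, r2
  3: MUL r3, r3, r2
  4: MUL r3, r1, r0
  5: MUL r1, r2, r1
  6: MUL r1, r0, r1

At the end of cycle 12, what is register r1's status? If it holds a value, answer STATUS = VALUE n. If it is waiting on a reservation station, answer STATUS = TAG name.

c1: issue ADD r1<-Add1 | r0:2,r1:Add1,r2:8,r3:8
c2: issue MUL r1<-Mul1 | r0:2,r1:Mul1,r2:8,r3:8
c3: CDB Add1=14; issue ADD r1<-Add1 | r0:2,r1:Add1,r2:8,r3:8
c4: issue MUL r3<-Mul2 | r0:2,r1:Add1,r2:8,r3:Mul2
c5: CDB Add1=16; stall | r0:2,r1:16,r2:8,r3:Mul2
c6: stall | r0:2,r1:16,r2:8,r3:Mul2
c7: CDB Mul1=112; issue MUL r3<-Mul1 | r0:2,r1:16,r2:8,r3:Mul1
c8: CDB Mul2=64; issue MUL r1<-Mul2 | r0:2,r1:Mul2,r2:8,r3:Mul1
c9: stall | r0:2,r1:Mul2,r2:8,r3:Mul1
c10: stall | r0:2,r1:Mul2,r2:8,r3:Mul1
c11: CDB Mul1=32; issue MUL r1<-Mul1 | r0:2,r1:Mul1,r2:8,r3:32
c12: CDB Mul2=128 | r0:2,r1:Mul1,r2:8,r3:32

STATUS = TAG Mul1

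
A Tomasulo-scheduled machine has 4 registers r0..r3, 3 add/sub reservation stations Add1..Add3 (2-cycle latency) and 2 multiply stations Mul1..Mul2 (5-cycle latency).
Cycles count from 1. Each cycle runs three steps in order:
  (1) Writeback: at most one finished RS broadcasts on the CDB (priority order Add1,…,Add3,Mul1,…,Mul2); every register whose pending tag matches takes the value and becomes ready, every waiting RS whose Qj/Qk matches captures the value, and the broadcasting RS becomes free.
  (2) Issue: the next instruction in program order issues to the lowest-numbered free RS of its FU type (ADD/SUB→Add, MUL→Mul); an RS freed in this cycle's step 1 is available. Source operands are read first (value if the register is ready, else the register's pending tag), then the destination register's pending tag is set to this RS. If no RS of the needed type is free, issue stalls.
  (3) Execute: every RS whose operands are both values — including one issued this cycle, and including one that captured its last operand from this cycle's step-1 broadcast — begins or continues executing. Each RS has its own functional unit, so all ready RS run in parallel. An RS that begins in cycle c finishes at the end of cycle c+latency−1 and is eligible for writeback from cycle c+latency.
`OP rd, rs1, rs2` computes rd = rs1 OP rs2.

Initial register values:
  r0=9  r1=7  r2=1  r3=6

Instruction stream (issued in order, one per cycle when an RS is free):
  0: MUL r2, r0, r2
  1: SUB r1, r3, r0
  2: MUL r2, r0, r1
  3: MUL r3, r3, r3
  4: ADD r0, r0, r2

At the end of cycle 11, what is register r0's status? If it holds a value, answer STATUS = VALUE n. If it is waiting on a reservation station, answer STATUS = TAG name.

STATUS = VALUE -18

cycle 1: issue MUL r2<-Mul1 // r0:9,r1:7,r2:Mul1,r3:6
cycle 2: issue SUB r1<-Add1 // r0:9,r1:Add1,r2:Mul1,r3:6
cycle 3: issue MUL r2<-Mul2 // r0:9,r1:Add1,r2:Mul2,r3:6
cycle 4: CDB Add1=-3; stall // r0:9,r1:-3,r2:Mul2,r3:6
cycle 5: stall // r0:9,r1:-3,r2:Mul2,r3:6
cycle 6: CDB Mul1=9; issue MUL r3<-Mul1 // r0:9,r1:-3,r2:Mul2,r3:Mul1
cycle 7: issue ADD r0<-Add1 // r0:Add1,r1:-3,r2:Mul2,r3:Mul1
cycle 8: - // r0:Add1,r1:-3,r2:Mul2,r3:Mul1
cycle 9: CDB Mul2=-27 // r0:Add1,r1:-3,r2:-27,r3:Mul1
cycle 10: - // r0:Add1,r1:-3,r2:-27,r3:Mul1
cycle 11: CDB Add1=-18 // r0:-18,r1:-3,r2:-27,r3:Mul1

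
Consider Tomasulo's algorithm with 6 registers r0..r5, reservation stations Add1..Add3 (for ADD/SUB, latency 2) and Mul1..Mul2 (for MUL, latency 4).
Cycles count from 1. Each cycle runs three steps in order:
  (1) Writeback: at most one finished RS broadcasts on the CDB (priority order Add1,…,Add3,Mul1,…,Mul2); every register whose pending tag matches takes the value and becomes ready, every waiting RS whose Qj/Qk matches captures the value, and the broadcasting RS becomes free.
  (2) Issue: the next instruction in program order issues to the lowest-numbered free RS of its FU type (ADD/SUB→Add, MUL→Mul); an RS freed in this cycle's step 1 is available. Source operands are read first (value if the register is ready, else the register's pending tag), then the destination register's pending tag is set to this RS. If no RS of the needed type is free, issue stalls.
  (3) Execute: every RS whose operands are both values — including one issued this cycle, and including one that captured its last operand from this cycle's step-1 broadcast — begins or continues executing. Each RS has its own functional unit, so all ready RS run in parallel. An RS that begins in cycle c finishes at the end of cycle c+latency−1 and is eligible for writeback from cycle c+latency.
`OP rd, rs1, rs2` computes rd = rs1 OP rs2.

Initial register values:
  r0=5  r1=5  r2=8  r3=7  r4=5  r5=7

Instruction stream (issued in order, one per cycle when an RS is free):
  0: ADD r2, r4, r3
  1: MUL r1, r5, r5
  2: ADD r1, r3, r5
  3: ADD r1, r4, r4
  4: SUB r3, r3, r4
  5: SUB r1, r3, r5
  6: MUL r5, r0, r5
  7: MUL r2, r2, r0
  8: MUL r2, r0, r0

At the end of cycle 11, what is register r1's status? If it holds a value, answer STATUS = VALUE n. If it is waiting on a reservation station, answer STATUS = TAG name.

STATUS = VALUE -5

c1: issue ADD r2<-Add1 | r0:5,r1:5,r2:Add1,r3:7,r4:5,r5:7
c2: issue MUL r1<-Mul1 | r0:5,r1:Mul1,r2:Add1,r3:7,r4:5,r5:7
c3: CDB Add1=12; issue ADD r1<-Add1 | r0:5,r1:Add1,r2:12,r3:7,r4:5,r5:7
c4: issue ADD r1<-Add2 | r0:5,r1:Add2,r2:12,r3:7,r4:5,r5:7
c5: CDB Add1=14; issue SUB r3<-Add1 | r0:5,r1:Add2,r2:12,r3:Add1,r4:5,r5:7
c6: CDB Add2=10; issue SUB r1<-Add2 | r0:5,r1:Add2,r2:12,r3:Add1,r4:5,r5:7
c7: CDB Add1=2; issue MUL r5<-Mul2 | r0:5,r1:Add2,r2:12,r3:2,r4:5,r5:Mul2
c8: CDB Mul1=49; issue MUL r2<-Mul1 | r0:5,r1:Add2,r2:Mul1,r3:2,r4:5,r5:Mul2
c9: CDB Add2=-5; stall | r0:5,r1:-5,r2:Mul1,r3:2,r4:5,r5:Mul2
c10: stall | r0:5,r1:-5,r2:Mul1,r3:2,r4:5,r5:Mul2
c11: CDB Mul2=35; issue MUL r2<-Mul2 | r0:5,r1:-5,r2:Mul2,r3:2,r4:5,r5:35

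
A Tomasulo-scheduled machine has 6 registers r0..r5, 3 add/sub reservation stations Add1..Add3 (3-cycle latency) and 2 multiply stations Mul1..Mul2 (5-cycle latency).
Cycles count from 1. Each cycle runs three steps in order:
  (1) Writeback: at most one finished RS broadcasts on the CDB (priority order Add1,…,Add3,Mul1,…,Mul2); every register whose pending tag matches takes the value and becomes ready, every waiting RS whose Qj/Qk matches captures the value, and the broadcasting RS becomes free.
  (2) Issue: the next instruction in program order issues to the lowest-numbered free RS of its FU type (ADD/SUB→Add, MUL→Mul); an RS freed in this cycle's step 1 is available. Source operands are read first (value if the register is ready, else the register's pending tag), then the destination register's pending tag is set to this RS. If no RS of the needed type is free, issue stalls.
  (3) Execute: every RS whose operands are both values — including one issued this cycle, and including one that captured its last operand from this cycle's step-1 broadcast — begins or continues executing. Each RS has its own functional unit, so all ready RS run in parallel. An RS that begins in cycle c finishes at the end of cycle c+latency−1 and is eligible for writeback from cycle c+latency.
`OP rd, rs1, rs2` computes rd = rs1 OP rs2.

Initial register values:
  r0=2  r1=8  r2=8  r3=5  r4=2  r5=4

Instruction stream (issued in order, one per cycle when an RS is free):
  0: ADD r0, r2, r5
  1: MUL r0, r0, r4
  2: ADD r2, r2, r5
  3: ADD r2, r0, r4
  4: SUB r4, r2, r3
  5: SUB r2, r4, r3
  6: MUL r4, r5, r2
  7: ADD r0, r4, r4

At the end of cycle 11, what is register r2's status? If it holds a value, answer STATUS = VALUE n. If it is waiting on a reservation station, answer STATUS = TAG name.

  c1: issue ADD r0<-Add1  regs: r0:Add1,r1:8,r2:8,r3:5,r4:2,r5:4
  c2: issue MUL r0<-Mul1  regs: r0:Mul1,r1:8,r2:8,r3:5,r4:2,r5:4
  c3: issue ADD r2<-Add2  regs: r0:Mul1,r1:8,r2:Add2,r3:5,r4:2,r5:4
  c4: CDB Add1=12; issue ADD r2<-Add1  regs: r0:Mul1,r1:8,r2:Add1,r3:5,r4:2,r5:4
  c5: issue SUB r4<-Add3  regs: r0:Mul1,r1:8,r2:Add1,r3:5,r4:Add3,r5:4
  c6: CDB Add2=12; issue SUB r2<-Add2  regs: r0:Mul1,r1:8,r2:Add2,r3:5,r4:Add3,r5:4
  c7: issue MUL r4<-Mul2  regs: r0:Mul1,r1:8,r2:Add2,r3:5,r4:Mul2,r5:4
  c8: stall  regs: r0:Mul1,r1:8,r2:Add2,r3:5,r4:Mul2,r5:4
  c9: CDB Mul1=24; stall  regs: r0:24,r1:8,r2:Add2,r3:5,r4:Mul2,r5:4
  c10: stall  regs: r0:24,r1:8,r2:Add2,r3:5,r4:Mul2,r5:4
  c11: stall  regs: r0:24,r1:8,r2:Add2,r3:5,r4:Mul2,r5:4

STATUS = TAG Add2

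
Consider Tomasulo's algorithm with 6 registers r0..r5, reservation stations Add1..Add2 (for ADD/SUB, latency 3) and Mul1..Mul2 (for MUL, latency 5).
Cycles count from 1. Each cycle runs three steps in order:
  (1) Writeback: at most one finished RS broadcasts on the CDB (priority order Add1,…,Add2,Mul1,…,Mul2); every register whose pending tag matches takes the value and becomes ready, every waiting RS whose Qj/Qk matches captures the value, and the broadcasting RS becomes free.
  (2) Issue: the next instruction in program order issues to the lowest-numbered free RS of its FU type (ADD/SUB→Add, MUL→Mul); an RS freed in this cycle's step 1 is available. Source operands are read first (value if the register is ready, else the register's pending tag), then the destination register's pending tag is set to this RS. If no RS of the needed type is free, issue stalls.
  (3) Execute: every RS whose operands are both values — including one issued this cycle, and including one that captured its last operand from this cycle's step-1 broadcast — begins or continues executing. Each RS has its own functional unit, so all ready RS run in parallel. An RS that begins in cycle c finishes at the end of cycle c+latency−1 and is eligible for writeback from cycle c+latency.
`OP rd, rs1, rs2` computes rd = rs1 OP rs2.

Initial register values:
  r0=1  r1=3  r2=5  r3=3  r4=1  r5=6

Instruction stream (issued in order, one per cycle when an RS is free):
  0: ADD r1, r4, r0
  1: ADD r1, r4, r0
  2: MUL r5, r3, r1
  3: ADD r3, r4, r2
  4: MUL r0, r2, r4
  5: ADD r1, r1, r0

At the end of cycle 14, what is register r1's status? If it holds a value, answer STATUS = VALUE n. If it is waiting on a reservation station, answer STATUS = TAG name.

STATUS = VALUE 7

  c1: issue ADD r1<-Add1  regs: r0:1,r1:Add1,r2:5,r3:3,r4:1,r5:6
  c2: issue ADD r1<-Add2  regs: r0:1,r1:Add2,r2:5,r3:3,r4:1,r5:6
  c3: issue MUL r5<-Mul1  regs: r0:1,r1:Add2,r2:5,r3:3,r4:1,r5:Mul1
  c4: CDB Add1=2; issue ADD r3<-Add1  regs: r0:1,r1:Add2,r2:5,r3:Add1,r4:1,r5:Mul1
  c5: CDB Add2=2; issue MUL r0<-Mul2  regs: r0:Mul2,r1:2,r2:5,r3:Add1,r4:1,r5:Mul1
  c6: issue ADD r1<-Add2  regs: r0:Mul2,r1:Add2,r2:5,r3:Add1,r4:1,r5:Mul1
  c7: CDB Add1=6  regs: r0:Mul2,r1:Add2,r2:5,r3:6,r4:1,r5:Mul1
  c8: -  regs: r0:Mul2,r1:Add2,r2:5,r3:6,r4:1,r5:Mul1
  c9: -  regs: r0:Mul2,r1:Add2,r2:5,r3:6,r4:1,r5:Mul1
  c10: CDB Mul1=6  regs: r0:Mul2,r1:Add2,r2:5,r3:6,r4:1,r5:6
  c11: CDB Mul2=5  regs: r0:5,r1:Add2,r2:5,r3:6,r4:1,r5:6
  c12: -  regs: r0:5,r1:Add2,r2:5,r3:6,r4:1,r5:6
  c13: -  regs: r0:5,r1:Add2,r2:5,r3:6,r4:1,r5:6
  c14: CDB Add2=7  regs: r0:5,r1:7,r2:5,r3:6,r4:1,r5:6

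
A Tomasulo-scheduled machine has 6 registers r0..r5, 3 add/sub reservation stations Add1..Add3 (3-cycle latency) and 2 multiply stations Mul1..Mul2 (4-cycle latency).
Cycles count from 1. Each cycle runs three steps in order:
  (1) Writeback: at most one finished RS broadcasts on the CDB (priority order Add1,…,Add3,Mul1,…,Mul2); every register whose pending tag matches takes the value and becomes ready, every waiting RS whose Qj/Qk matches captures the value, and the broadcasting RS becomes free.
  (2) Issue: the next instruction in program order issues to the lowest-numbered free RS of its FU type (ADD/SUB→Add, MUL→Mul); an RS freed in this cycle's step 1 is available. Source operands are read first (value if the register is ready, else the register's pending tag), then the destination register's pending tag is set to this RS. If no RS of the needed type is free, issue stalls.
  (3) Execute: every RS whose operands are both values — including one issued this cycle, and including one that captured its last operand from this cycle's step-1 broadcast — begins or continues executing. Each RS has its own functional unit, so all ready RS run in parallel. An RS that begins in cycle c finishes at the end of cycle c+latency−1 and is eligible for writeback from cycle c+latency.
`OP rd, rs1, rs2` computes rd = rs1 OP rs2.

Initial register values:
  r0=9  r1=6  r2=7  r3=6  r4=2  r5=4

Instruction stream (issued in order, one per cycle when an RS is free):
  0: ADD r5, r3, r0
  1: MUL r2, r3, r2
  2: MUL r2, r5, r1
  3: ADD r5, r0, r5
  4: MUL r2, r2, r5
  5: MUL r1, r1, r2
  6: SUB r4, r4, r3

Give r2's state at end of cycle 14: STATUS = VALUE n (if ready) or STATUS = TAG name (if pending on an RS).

  c1: issue ADD r5<-Add1  regs: r0:9,r1:6,r2:7,r3:6,r4:2,r5:Add1
  c2: issue MUL r2<-Mul1  regs: r0:9,r1:6,r2:Mul1,r3:6,r4:2,r5:Add1
  c3: issue MUL r2<-Mul2  regs: r0:9,r1:6,r2:Mul2,r3:6,r4:2,r5:Add1
  c4: CDB Add1=15; issue ADD r5<-Add1  regs: r0:9,r1:6,r2:Mul2,r3:6,r4:2,r5:Add1
  c5: stall  regs: r0:9,r1:6,r2:Mul2,r3:6,r4:2,r5:Add1
  c6: CDB Mul1=42; issue MUL r2<-Mul1  regs: r0:9,r1:6,r2:Mul1,r3:6,r4:2,r5:Add1
  c7: CDB Add1=24; stall  regs: r0:9,r1:6,r2:Mul1,r3:6,r4:2,r5:24
  c8: CDB Mul2=90; issue MUL r1<-Mul2  regs: r0:9,r1:Mul2,r2:Mul1,r3:6,r4:2,r5:24
  c9: issue SUB r4<-Add1  regs: r0:9,r1:Mul2,r2:Mul1,r3:6,r4:Add1,r5:24
  c10: -  regs: r0:9,r1:Mul2,r2:Mul1,r3:6,r4:Add1,r5:24
  c11: -  regs: r0:9,r1:Mul2,r2:Mul1,r3:6,r4:Add1,r5:24
  c12: CDB Add1=-4  regs: r0:9,r1:Mul2,r2:Mul1,r3:6,r4:-4,r5:24
  c13: CDB Mul1=2160  regs: r0:9,r1:Mul2,r2:2160,r3:6,r4:-4,r5:24
  c14: -  regs: r0:9,r1:Mul2,r2:2160,r3:6,r4:-4,r5:24

STATUS = VALUE 2160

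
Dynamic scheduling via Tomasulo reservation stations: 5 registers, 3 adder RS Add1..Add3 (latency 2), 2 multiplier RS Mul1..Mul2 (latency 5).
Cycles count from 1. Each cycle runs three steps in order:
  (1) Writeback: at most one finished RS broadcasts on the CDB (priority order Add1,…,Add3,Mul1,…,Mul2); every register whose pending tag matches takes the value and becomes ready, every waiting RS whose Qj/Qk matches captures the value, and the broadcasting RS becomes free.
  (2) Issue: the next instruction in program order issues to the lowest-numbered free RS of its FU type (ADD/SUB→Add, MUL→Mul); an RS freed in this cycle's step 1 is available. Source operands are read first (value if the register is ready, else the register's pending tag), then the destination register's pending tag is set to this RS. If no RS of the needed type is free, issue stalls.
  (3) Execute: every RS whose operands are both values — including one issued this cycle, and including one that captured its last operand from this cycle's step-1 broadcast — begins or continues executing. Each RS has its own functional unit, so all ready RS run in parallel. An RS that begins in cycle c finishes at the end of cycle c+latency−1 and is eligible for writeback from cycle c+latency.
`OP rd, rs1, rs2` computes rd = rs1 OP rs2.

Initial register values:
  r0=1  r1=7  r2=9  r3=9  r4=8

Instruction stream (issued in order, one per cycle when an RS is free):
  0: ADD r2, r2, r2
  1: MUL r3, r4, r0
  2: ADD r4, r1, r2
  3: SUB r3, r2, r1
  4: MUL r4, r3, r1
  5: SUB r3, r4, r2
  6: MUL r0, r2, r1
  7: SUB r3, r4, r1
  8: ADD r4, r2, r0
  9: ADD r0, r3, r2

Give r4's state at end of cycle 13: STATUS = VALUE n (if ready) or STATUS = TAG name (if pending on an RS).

STATUS = TAG Add3

c1: issue ADD r2<-Add1 | r0:1,r1:7,r2:Add1,r3:9,r4:8
c2: issue MUL r3<-Mul1 | r0:1,r1:7,r2:Add1,r3:Mul1,r4:8
c3: CDB Add1=18; issue ADD r4<-Add1 | r0:1,r1:7,r2:18,r3:Mul1,r4:Add1
c4: issue SUB r3<-Add2 | r0:1,r1:7,r2:18,r3:Add2,r4:Add1
c5: CDB Add1=25; issue MUL r4<-Mul2 | r0:1,r1:7,r2:18,r3:Add2,r4:Mul2
c6: CDB Add2=11; issue SUB r3<-Add1 | r0:1,r1:7,r2:18,r3:Add1,r4:Mul2
c7: CDB Mul1=8; issue MUL r0<-Mul1 | r0:Mul1,r1:7,r2:18,r3:Add1,r4:Mul2
c8: issue SUB r3<-Add2 | r0:Mul1,r1:7,r2:18,r3:Add2,r4:Mul2
c9: issue ADD r4<-Add3 | r0:Mul1,r1:7,r2:18,r3:Add2,r4:Add3
c10: stall | r0:Mul1,r1:7,r2:18,r3:Add2,r4:Add3
c11: CDB Mul2=77; stall | r0:Mul1,r1:7,r2:18,r3:Add2,r4:Add3
c12: CDB Mul1=126; stall | r0:126,r1:7,r2:18,r3:Add2,r4:Add3
c13: CDB Add1=59; issue ADD r0<-Add1 | r0:Add1,r1:7,r2:18,r3:Add2,r4:Add3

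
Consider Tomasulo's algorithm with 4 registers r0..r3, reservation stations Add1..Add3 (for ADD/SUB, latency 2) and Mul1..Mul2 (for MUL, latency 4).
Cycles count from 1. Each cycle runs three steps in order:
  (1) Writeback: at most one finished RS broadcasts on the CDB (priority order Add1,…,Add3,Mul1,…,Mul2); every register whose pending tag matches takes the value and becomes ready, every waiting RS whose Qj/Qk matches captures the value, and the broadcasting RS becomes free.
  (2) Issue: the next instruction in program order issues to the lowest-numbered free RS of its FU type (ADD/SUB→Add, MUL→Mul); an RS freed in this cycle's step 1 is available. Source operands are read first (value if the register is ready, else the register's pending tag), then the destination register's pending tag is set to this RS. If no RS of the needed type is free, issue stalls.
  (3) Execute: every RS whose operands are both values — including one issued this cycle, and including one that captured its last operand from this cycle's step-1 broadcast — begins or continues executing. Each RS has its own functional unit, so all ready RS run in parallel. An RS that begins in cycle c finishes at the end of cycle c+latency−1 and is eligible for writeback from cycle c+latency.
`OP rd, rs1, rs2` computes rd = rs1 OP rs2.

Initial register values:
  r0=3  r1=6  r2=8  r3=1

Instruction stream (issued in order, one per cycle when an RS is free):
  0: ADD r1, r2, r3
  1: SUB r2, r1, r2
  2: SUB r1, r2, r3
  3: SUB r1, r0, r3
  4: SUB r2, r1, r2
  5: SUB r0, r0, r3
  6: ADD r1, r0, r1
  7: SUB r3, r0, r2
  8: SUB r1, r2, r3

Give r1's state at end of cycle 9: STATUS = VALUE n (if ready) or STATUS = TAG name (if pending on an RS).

c1: issue ADD r1<-Add1 | r0:3,r1:Add1,r2:8,r3:1
c2: issue SUB r2<-Add2 | r0:3,r1:Add1,r2:Add2,r3:1
c3: CDB Add1=9; issue SUB r1<-Add1 | r0:3,r1:Add1,r2:Add2,r3:1
c4: issue SUB r1<-Add3 | r0:3,r1:Add3,r2:Add2,r3:1
c5: CDB Add2=1; issue SUB r2<-Add2 | r0:3,r1:Add3,r2:Add2,r3:1
c6: CDB Add3=2; issue SUB r0<-Add3 | r0:Add3,r1:2,r2:Add2,r3:1
c7: CDB Add1=0; issue ADD r1<-Add1 | r0:Add3,r1:Add1,r2:Add2,r3:1
c8: CDB Add2=1; issue SUB r3<-Add2 | r0:Add3,r1:Add1,r2:1,r3:Add2
c9: CDB Add3=2; issue SUB r1<-Add3 | r0:2,r1:Add3,r2:1,r3:Add2

STATUS = TAG Add3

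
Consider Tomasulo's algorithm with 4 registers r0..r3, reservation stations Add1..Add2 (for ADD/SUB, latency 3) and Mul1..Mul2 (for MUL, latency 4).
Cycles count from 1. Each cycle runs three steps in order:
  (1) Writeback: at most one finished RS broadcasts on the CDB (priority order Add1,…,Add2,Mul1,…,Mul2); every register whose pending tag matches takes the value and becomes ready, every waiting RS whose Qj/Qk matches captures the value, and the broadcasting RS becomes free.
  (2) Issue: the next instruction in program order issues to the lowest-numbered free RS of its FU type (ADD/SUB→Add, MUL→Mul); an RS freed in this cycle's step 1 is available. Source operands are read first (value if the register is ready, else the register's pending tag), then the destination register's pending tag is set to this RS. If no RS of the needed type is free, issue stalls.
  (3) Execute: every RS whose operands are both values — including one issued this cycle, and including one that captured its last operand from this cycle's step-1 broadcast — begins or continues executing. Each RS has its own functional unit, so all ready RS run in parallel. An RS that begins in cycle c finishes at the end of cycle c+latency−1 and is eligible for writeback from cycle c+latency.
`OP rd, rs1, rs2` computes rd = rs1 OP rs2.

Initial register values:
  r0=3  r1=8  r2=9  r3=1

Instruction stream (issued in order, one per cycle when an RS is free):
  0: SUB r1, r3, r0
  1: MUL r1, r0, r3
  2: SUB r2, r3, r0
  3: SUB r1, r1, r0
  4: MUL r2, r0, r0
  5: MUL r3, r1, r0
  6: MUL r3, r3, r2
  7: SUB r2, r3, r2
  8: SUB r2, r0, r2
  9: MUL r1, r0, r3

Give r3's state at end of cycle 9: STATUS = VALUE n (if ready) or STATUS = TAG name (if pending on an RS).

  c1: issue SUB r1<-Add1  regs: r0:3,r1:Add1,r2:9,r3:1
  c2: issue MUL r1<-Mul1  regs: r0:3,r1:Mul1,r2:9,r3:1
  c3: issue SUB r2<-Add2  regs: r0:3,r1:Mul1,r2:Add2,r3:1
  c4: CDB Add1=-2; issue SUB r1<-Add1  regs: r0:3,r1:Add1,r2:Add2,r3:1
  c5: issue MUL r2<-Mul2  regs: r0:3,r1:Add1,r2:Mul2,r3:1
  c6: CDB Add2=-2; stall  regs: r0:3,r1:Add1,r2:Mul2,r3:1
  c7: CDB Mul1=3; issue MUL r3<-Mul1  regs: r0:3,r1:Add1,r2:Mul2,r3:Mul1
  c8: stall  regs: r0:3,r1:Add1,r2:Mul2,r3:Mul1
  c9: CDB Mul2=9; issue MUL r3<-Mul2  regs: r0:3,r1:Add1,r2:9,r3:Mul2

STATUS = TAG Mul2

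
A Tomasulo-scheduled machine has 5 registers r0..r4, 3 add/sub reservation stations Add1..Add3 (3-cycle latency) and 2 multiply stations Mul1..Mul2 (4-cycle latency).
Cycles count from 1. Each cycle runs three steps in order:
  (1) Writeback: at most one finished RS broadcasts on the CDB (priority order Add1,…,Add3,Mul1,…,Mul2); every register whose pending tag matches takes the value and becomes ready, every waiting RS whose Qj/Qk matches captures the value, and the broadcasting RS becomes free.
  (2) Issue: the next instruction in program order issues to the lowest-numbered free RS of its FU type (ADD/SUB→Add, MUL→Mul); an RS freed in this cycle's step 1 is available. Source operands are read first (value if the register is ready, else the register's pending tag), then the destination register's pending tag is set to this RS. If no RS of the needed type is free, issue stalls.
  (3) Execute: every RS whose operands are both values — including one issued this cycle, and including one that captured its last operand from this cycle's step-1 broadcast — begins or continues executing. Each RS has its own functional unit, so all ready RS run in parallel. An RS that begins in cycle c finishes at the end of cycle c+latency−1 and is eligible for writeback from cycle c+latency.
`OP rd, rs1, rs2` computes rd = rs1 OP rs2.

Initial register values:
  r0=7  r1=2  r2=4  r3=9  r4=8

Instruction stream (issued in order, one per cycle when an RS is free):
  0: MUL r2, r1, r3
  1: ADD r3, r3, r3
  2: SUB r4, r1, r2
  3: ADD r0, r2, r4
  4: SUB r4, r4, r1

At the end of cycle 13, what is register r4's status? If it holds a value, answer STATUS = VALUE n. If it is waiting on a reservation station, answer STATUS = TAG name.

c1: issue MUL r2<-Mul1 | r0:7,r1:2,r2:Mul1,r3:9,r4:8
c2: issue ADD r3<-Add1 | r0:7,r1:2,r2:Mul1,r3:Add1,r4:8
c3: issue SUB r4<-Add2 | r0:7,r1:2,r2:Mul1,r3:Add1,r4:Add2
c4: issue ADD r0<-Add3 | r0:Add3,r1:2,r2:Mul1,r3:Add1,r4:Add2
c5: CDB Add1=18; issue SUB r4<-Add1 | r0:Add3,r1:2,r2:Mul1,r3:18,r4:Add1
c6: CDB Mul1=18 | r0:Add3,r1:2,r2:18,r3:18,r4:Add1
c7: - | r0:Add3,r1:2,r2:18,r3:18,r4:Add1
c8: - | r0:Add3,r1:2,r2:18,r3:18,r4:Add1
c9: CDB Add2=-16 | r0:Add3,r1:2,r2:18,r3:18,r4:Add1
c10: - | r0:Add3,r1:2,r2:18,r3:18,r4:Add1
c11: - | r0:Add3,r1:2,r2:18,r3:18,r4:Add1
c12: CDB Add1=-18 | r0:Add3,r1:2,r2:18,r3:18,r4:-18
c13: CDB Add3=2 | r0:2,r1:2,r2:18,r3:18,r4:-18

STATUS = VALUE -18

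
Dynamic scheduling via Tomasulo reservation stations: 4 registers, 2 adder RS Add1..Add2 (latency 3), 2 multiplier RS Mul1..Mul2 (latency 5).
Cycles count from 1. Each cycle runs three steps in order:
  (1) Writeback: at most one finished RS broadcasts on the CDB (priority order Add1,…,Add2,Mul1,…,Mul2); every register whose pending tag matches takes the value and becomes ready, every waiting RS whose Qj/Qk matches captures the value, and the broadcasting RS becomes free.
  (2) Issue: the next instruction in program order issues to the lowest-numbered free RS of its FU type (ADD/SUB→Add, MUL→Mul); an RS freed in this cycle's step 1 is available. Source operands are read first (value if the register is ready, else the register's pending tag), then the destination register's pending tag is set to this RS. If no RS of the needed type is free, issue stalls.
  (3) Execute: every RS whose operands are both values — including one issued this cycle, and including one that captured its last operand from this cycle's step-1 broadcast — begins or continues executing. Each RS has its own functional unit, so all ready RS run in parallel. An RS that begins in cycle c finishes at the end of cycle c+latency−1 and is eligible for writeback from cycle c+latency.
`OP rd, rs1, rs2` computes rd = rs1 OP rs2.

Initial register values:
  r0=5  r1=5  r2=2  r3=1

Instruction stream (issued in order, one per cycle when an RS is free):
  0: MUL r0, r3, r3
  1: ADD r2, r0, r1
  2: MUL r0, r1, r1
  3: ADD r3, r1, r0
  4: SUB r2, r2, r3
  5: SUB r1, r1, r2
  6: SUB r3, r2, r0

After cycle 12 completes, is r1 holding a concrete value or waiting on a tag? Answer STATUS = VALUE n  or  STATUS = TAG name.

STATUS = TAG Add2

cycle 1: issue MUL r0<-Mul1 // r0:Mul1,r1:5,r2:2,r3:1
cycle 2: issue ADD r2<-Add1 // r0:Mul1,r1:5,r2:Add1,r3:1
cycle 3: issue MUL r0<-Mul2 // r0:Mul2,r1:5,r2:Add1,r3:1
cycle 4: issue ADD r3<-Add2 // r0:Mul2,r1:5,r2:Add1,r3:Add2
cycle 5: stall // r0:Mul2,r1:5,r2:Add1,r3:Add2
cycle 6: CDB Mul1=1; stall // r0:Mul2,r1:5,r2:Add1,r3:Add2
cycle 7: stall // r0:Mul2,r1:5,r2:Add1,r3:Add2
cycle 8: CDB Mul2=25; stall // r0:25,r1:5,r2:Add1,r3:Add2
cycle 9: CDB Add1=6; issue SUB r2<-Add1 // r0:25,r1:5,r2:Add1,r3:Add2
cycle 10: stall // r0:25,r1:5,r2:Add1,r3:Add2
cycle 11: CDB Add2=30; issue SUB r1<-Add2 // r0:25,r1:Add2,r2:Add1,r3:30
cycle 12: stall // r0:25,r1:Add2,r2:Add1,r3:30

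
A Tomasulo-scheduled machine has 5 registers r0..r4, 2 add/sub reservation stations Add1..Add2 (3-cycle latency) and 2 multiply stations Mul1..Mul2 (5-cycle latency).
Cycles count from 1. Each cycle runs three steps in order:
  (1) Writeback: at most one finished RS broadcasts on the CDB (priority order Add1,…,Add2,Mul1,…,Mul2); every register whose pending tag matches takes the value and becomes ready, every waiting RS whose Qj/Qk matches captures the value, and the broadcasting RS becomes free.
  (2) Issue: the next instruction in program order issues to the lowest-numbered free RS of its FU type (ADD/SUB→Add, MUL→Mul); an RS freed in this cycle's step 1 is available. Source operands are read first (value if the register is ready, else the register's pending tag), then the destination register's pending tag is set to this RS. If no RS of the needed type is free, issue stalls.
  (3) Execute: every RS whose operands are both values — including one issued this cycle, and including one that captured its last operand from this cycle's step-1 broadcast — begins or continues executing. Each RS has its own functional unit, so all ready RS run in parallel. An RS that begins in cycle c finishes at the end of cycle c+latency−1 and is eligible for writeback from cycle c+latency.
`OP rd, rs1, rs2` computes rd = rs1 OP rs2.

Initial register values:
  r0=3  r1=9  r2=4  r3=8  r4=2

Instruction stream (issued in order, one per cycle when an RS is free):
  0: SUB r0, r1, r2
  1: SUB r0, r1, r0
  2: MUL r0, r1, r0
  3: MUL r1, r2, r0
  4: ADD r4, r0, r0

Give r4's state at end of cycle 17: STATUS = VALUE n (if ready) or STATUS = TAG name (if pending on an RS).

  c1: issue SUB r0<-Add1  regs: r0:Add1,r1:9,r2:4,r3:8,r4:2
  c2: issue SUB r0<-Add2  regs: r0:Add2,r1:9,r2:4,r3:8,r4:2
  c3: issue MUL r0<-Mul1  regs: r0:Mul1,r1:9,r2:4,r3:8,r4:2
  c4: CDB Add1=5; issue MUL r1<-Mul2  regs: r0:Mul1,r1:Mul2,r2:4,r3:8,r4:2
  c5: issue ADD r4<-Add1  regs: r0:Mul1,r1:Mul2,r2:4,r3:8,r4:Add1
  c6: -  regs: r0:Mul1,r1:Mul2,r2:4,r3:8,r4:Add1
  c7: CDB Add2=4  regs: r0:Mul1,r1:Mul2,r2:4,r3:8,r4:Add1
  c8: -  regs: r0:Mul1,r1:Mul2,r2:4,r3:8,r4:Add1
  c9: -  regs: r0:Mul1,r1:Mul2,r2:4,r3:8,r4:Add1
  c10: -  regs: r0:Mul1,r1:Mul2,r2:4,r3:8,r4:Add1
  c11: -  regs: r0:Mul1,r1:Mul2,r2:4,r3:8,r4:Add1
  c12: CDB Mul1=36  regs: r0:36,r1:Mul2,r2:4,r3:8,r4:Add1
  c13: -  regs: r0:36,r1:Mul2,r2:4,r3:8,r4:Add1
  c14: -  regs: r0:36,r1:Mul2,r2:4,r3:8,r4:Add1
  c15: CDB Add1=72  regs: r0:36,r1:Mul2,r2:4,r3:8,r4:72
  c16: -  regs: r0:36,r1:Mul2,r2:4,r3:8,r4:72
  c17: CDB Mul2=144  regs: r0:36,r1:144,r2:4,r3:8,r4:72

STATUS = VALUE 72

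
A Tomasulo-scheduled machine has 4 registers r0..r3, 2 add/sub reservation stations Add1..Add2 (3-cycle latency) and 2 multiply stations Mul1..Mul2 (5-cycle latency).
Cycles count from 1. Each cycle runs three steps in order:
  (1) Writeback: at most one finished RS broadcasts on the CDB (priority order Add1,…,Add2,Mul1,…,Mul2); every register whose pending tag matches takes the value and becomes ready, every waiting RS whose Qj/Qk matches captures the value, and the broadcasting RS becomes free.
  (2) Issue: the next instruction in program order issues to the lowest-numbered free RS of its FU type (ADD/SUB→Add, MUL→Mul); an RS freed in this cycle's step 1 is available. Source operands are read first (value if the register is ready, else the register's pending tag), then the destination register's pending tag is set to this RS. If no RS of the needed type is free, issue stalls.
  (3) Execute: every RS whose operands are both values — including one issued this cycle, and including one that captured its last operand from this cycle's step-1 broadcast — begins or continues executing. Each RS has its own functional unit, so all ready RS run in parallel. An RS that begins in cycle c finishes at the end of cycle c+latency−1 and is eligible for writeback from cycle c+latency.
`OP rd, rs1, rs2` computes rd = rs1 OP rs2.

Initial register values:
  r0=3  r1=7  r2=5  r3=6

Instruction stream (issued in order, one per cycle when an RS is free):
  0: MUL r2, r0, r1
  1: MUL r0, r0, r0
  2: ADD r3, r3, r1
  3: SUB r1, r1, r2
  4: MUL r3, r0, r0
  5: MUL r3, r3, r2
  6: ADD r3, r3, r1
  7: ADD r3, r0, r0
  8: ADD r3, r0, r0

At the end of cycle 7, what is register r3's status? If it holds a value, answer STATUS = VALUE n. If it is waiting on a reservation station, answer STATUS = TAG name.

c1: issue MUL r2<-Mul1 | r0:3,r1:7,r2:Mul1,r3:6
c2: issue MUL r0<-Mul2 | r0:Mul2,r1:7,r2:Mul1,r3:6
c3: issue ADD r3<-Add1 | r0:Mul2,r1:7,r2:Mul1,r3:Add1
c4: issue SUB r1<-Add2 | r0:Mul2,r1:Add2,r2:Mul1,r3:Add1
c5: stall | r0:Mul2,r1:Add2,r2:Mul1,r3:Add1
c6: CDB Add1=13; stall | r0:Mul2,r1:Add2,r2:Mul1,r3:13
c7: CDB Mul1=21; issue MUL r3<-Mul1 | r0:Mul2,r1:Add2,r2:21,r3:Mul1

STATUS = TAG Mul1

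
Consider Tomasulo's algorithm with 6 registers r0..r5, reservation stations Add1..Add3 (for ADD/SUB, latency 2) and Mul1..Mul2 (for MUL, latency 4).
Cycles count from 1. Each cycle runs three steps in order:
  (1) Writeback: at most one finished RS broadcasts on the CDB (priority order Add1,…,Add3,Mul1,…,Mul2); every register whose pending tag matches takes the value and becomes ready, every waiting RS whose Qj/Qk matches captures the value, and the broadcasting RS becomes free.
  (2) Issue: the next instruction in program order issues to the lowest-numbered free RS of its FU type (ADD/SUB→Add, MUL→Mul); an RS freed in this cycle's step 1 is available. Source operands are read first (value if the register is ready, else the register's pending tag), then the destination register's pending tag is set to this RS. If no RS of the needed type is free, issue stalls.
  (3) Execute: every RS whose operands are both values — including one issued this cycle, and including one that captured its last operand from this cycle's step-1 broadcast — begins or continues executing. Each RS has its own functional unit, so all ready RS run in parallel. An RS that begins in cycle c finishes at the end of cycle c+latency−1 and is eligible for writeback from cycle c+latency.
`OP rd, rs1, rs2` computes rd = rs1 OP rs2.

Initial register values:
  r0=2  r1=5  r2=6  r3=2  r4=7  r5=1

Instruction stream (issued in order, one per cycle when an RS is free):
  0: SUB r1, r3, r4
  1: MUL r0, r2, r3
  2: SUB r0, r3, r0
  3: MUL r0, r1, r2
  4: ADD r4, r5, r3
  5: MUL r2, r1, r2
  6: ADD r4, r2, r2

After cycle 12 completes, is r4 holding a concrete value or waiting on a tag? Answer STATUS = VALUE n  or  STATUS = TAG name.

STATUS = VALUE -60

cycle 1: issue SUB r1<-Add1 // r0:2,r1:Add1,r2:6,r3:2,r4:7,r5:1
cycle 2: issue MUL r0<-Mul1 // r0:Mul1,r1:Add1,r2:6,r3:2,r4:7,r5:1
cycle 3: CDB Add1=-5; issue SUB r0<-Add1 // r0:Add1,r1:-5,r2:6,r3:2,r4:7,r5:1
cycle 4: issue MUL r0<-Mul2 // r0:Mul2,r1:-5,r2:6,r3:2,r4:7,r5:1
cycle 5: issue ADD r4<-Add2 // r0:Mul2,r1:-5,r2:6,r3:2,r4:Add2,r5:1
cycle 6: CDB Mul1=12; issue MUL r2<-Mul1 // r0:Mul2,r1:-5,r2:Mul1,r3:2,r4:Add2,r5:1
cycle 7: CDB Add2=3; issue ADD r4<-Add2 // r0:Mul2,r1:-5,r2:Mul1,r3:2,r4:Add2,r5:1
cycle 8: CDB Add1=-10 // r0:Mul2,r1:-5,r2:Mul1,r3:2,r4:Add2,r5:1
cycle 9: CDB Mul2=-30 // r0:-30,r1:-5,r2:Mul1,r3:2,r4:Add2,r5:1
cycle 10: CDB Mul1=-30 // r0:-30,r1:-5,r2:-30,r3:2,r4:Add2,r5:1
cycle 11: - // r0:-30,r1:-5,r2:-30,r3:2,r4:Add2,r5:1
cycle 12: CDB Add2=-60 // r0:-30,r1:-5,r2:-30,r3:2,r4:-60,r5:1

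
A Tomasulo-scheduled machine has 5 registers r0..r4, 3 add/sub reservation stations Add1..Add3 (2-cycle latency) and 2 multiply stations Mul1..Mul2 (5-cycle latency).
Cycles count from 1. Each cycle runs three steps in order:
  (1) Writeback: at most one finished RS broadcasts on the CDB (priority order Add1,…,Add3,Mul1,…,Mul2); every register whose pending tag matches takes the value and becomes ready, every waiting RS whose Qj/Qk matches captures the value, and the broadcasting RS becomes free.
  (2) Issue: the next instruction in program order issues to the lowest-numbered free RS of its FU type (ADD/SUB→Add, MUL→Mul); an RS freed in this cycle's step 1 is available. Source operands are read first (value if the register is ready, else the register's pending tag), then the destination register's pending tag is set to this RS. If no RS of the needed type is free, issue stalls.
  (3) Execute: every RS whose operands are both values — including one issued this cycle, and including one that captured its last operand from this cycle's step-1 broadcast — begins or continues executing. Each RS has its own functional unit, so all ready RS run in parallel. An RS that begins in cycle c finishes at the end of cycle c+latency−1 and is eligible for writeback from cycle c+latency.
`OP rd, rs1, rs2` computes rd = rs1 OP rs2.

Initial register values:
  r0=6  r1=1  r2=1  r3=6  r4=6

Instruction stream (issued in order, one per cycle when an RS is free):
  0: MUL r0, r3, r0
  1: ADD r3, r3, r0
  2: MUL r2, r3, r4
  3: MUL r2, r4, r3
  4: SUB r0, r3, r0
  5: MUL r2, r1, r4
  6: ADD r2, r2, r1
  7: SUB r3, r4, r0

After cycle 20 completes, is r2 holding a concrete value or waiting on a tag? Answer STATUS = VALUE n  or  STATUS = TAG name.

STATUS = VALUE 7

c1: issue MUL r0<-Mul1 | r0:Mul1,r1:1,r2:1,r3:6,r4:6
c2: issue ADD r3<-Add1 | r0:Mul1,r1:1,r2:1,r3:Add1,r4:6
c3: issue MUL r2<-Mul2 | r0:Mul1,r1:1,r2:Mul2,r3:Add1,r4:6
c4: stall | r0:Mul1,r1:1,r2:Mul2,r3:Add1,r4:6
c5: stall | r0:Mul1,r1:1,r2:Mul2,r3:Add1,r4:6
c6: CDB Mul1=36; issue MUL r2<-Mul1 | r0:36,r1:1,r2:Mul1,r3:Add1,r4:6
c7: issue SUB r0<-Add2 | r0:Add2,r1:1,r2:Mul1,r3:Add1,r4:6
c8: CDB Add1=42; stall | r0:Add2,r1:1,r2:Mul1,r3:42,r4:6
c9: stall | r0:Add2,r1:1,r2:Mul1,r3:42,r4:6
c10: CDB Add2=6; stall | r0:6,r1:1,r2:Mul1,r3:42,r4:6
c11: stall | r0:6,r1:1,r2:Mul1,r3:42,r4:6
c12: stall | r0:6,r1:1,r2:Mul1,r3:42,r4:6
c13: CDB Mul1=252; issue MUL r2<-Mul1 | r0:6,r1:1,r2:Mul1,r3:42,r4:6
c14: CDB Mul2=252; issue ADD r2<-Add1 | r0:6,r1:1,r2:Add1,r3:42,r4:6
c15: issue SUB r3<-Add2 | r0:6,r1:1,r2:Add1,r3:Add2,r4:6
c16: - | r0:6,r1:1,r2:Add1,r3:Add2,r4:6
c17: CDB Add2=0 | r0:6,r1:1,r2:Add1,r3:0,r4:6
c18: CDB Mul1=6 | r0:6,r1:1,r2:Add1,r3:0,r4:6
c19: - | r0:6,r1:1,r2:Add1,r3:0,r4:6
c20: CDB Add1=7 | r0:6,r1:1,r2:7,r3:0,r4:6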